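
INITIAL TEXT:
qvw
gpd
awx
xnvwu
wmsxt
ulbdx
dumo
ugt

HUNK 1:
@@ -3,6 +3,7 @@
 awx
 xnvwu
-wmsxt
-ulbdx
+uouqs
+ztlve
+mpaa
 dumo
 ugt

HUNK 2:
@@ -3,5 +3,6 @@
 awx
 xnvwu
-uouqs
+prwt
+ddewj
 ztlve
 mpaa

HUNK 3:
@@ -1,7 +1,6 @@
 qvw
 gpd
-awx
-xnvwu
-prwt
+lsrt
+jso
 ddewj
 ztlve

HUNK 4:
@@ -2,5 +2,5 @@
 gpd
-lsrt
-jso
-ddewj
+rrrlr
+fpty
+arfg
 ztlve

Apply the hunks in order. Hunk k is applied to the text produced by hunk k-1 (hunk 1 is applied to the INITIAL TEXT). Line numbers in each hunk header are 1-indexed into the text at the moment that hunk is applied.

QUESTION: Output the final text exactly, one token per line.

Hunk 1: at line 3 remove [wmsxt,ulbdx] add [uouqs,ztlve,mpaa] -> 9 lines: qvw gpd awx xnvwu uouqs ztlve mpaa dumo ugt
Hunk 2: at line 3 remove [uouqs] add [prwt,ddewj] -> 10 lines: qvw gpd awx xnvwu prwt ddewj ztlve mpaa dumo ugt
Hunk 3: at line 1 remove [awx,xnvwu,prwt] add [lsrt,jso] -> 9 lines: qvw gpd lsrt jso ddewj ztlve mpaa dumo ugt
Hunk 4: at line 2 remove [lsrt,jso,ddewj] add [rrrlr,fpty,arfg] -> 9 lines: qvw gpd rrrlr fpty arfg ztlve mpaa dumo ugt

Answer: qvw
gpd
rrrlr
fpty
arfg
ztlve
mpaa
dumo
ugt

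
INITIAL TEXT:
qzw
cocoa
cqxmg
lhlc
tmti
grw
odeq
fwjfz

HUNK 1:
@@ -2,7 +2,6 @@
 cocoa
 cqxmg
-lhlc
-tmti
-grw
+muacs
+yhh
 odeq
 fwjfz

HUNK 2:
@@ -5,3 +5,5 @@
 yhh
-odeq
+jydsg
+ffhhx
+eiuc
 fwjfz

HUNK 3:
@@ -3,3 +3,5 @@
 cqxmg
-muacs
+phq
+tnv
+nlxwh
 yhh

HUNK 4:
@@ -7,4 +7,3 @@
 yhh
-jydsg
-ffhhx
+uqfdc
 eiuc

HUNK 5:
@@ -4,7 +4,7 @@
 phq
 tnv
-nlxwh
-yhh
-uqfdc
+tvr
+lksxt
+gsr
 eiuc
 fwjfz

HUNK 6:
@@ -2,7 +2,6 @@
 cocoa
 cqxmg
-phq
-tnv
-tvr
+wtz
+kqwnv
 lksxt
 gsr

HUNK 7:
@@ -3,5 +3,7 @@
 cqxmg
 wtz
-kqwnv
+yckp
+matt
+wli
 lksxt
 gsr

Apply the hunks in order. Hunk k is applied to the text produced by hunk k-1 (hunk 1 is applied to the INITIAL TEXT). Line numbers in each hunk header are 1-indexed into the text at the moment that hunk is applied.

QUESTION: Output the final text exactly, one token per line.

Answer: qzw
cocoa
cqxmg
wtz
yckp
matt
wli
lksxt
gsr
eiuc
fwjfz

Derivation:
Hunk 1: at line 2 remove [lhlc,tmti,grw] add [muacs,yhh] -> 7 lines: qzw cocoa cqxmg muacs yhh odeq fwjfz
Hunk 2: at line 5 remove [odeq] add [jydsg,ffhhx,eiuc] -> 9 lines: qzw cocoa cqxmg muacs yhh jydsg ffhhx eiuc fwjfz
Hunk 3: at line 3 remove [muacs] add [phq,tnv,nlxwh] -> 11 lines: qzw cocoa cqxmg phq tnv nlxwh yhh jydsg ffhhx eiuc fwjfz
Hunk 4: at line 7 remove [jydsg,ffhhx] add [uqfdc] -> 10 lines: qzw cocoa cqxmg phq tnv nlxwh yhh uqfdc eiuc fwjfz
Hunk 5: at line 4 remove [nlxwh,yhh,uqfdc] add [tvr,lksxt,gsr] -> 10 lines: qzw cocoa cqxmg phq tnv tvr lksxt gsr eiuc fwjfz
Hunk 6: at line 2 remove [phq,tnv,tvr] add [wtz,kqwnv] -> 9 lines: qzw cocoa cqxmg wtz kqwnv lksxt gsr eiuc fwjfz
Hunk 7: at line 3 remove [kqwnv] add [yckp,matt,wli] -> 11 lines: qzw cocoa cqxmg wtz yckp matt wli lksxt gsr eiuc fwjfz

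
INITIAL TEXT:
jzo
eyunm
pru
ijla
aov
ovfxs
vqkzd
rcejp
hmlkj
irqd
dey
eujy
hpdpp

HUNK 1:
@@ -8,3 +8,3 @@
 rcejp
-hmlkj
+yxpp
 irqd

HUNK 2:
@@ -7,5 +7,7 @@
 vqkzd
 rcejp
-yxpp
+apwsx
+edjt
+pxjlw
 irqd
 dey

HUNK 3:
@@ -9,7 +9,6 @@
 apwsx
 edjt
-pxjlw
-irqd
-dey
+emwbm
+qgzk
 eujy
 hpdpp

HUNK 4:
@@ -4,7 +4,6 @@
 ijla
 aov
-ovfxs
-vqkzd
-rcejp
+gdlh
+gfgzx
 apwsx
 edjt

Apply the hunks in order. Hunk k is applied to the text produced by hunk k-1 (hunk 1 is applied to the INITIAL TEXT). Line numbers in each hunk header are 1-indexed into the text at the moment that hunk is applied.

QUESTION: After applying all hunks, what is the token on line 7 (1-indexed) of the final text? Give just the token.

Answer: gfgzx

Derivation:
Hunk 1: at line 8 remove [hmlkj] add [yxpp] -> 13 lines: jzo eyunm pru ijla aov ovfxs vqkzd rcejp yxpp irqd dey eujy hpdpp
Hunk 2: at line 7 remove [yxpp] add [apwsx,edjt,pxjlw] -> 15 lines: jzo eyunm pru ijla aov ovfxs vqkzd rcejp apwsx edjt pxjlw irqd dey eujy hpdpp
Hunk 3: at line 9 remove [pxjlw,irqd,dey] add [emwbm,qgzk] -> 14 lines: jzo eyunm pru ijla aov ovfxs vqkzd rcejp apwsx edjt emwbm qgzk eujy hpdpp
Hunk 4: at line 4 remove [ovfxs,vqkzd,rcejp] add [gdlh,gfgzx] -> 13 lines: jzo eyunm pru ijla aov gdlh gfgzx apwsx edjt emwbm qgzk eujy hpdpp
Final line 7: gfgzx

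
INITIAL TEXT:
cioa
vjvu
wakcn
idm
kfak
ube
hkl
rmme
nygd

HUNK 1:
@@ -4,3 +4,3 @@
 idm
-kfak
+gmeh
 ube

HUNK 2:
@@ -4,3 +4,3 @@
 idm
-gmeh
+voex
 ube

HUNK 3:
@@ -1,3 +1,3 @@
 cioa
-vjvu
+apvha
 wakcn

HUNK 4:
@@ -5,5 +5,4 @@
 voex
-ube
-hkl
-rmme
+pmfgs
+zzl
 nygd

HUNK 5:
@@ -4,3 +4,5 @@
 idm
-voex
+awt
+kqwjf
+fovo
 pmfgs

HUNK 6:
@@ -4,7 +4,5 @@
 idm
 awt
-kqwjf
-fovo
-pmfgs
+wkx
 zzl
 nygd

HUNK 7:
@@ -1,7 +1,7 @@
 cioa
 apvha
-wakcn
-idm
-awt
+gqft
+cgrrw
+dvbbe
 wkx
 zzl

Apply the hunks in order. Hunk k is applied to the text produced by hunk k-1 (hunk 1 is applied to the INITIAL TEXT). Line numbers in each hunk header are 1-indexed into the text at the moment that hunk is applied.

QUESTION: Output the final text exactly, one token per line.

Answer: cioa
apvha
gqft
cgrrw
dvbbe
wkx
zzl
nygd

Derivation:
Hunk 1: at line 4 remove [kfak] add [gmeh] -> 9 lines: cioa vjvu wakcn idm gmeh ube hkl rmme nygd
Hunk 2: at line 4 remove [gmeh] add [voex] -> 9 lines: cioa vjvu wakcn idm voex ube hkl rmme nygd
Hunk 3: at line 1 remove [vjvu] add [apvha] -> 9 lines: cioa apvha wakcn idm voex ube hkl rmme nygd
Hunk 4: at line 5 remove [ube,hkl,rmme] add [pmfgs,zzl] -> 8 lines: cioa apvha wakcn idm voex pmfgs zzl nygd
Hunk 5: at line 4 remove [voex] add [awt,kqwjf,fovo] -> 10 lines: cioa apvha wakcn idm awt kqwjf fovo pmfgs zzl nygd
Hunk 6: at line 4 remove [kqwjf,fovo,pmfgs] add [wkx] -> 8 lines: cioa apvha wakcn idm awt wkx zzl nygd
Hunk 7: at line 1 remove [wakcn,idm,awt] add [gqft,cgrrw,dvbbe] -> 8 lines: cioa apvha gqft cgrrw dvbbe wkx zzl nygd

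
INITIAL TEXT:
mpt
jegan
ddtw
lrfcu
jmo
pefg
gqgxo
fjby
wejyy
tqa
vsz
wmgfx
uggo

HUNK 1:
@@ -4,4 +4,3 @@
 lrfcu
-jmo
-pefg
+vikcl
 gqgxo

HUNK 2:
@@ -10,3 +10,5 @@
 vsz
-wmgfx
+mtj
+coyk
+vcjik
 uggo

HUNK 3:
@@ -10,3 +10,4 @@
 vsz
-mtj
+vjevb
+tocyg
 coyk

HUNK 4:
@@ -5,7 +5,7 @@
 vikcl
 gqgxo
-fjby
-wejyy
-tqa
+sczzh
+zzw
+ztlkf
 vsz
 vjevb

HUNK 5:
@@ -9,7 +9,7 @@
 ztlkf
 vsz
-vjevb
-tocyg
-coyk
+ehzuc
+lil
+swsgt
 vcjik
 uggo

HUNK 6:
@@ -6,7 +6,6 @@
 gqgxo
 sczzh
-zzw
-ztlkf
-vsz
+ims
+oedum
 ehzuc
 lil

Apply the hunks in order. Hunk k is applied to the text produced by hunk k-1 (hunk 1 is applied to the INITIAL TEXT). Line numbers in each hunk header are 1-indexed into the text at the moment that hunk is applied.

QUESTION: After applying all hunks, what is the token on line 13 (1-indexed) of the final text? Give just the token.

Answer: vcjik

Derivation:
Hunk 1: at line 4 remove [jmo,pefg] add [vikcl] -> 12 lines: mpt jegan ddtw lrfcu vikcl gqgxo fjby wejyy tqa vsz wmgfx uggo
Hunk 2: at line 10 remove [wmgfx] add [mtj,coyk,vcjik] -> 14 lines: mpt jegan ddtw lrfcu vikcl gqgxo fjby wejyy tqa vsz mtj coyk vcjik uggo
Hunk 3: at line 10 remove [mtj] add [vjevb,tocyg] -> 15 lines: mpt jegan ddtw lrfcu vikcl gqgxo fjby wejyy tqa vsz vjevb tocyg coyk vcjik uggo
Hunk 4: at line 5 remove [fjby,wejyy,tqa] add [sczzh,zzw,ztlkf] -> 15 lines: mpt jegan ddtw lrfcu vikcl gqgxo sczzh zzw ztlkf vsz vjevb tocyg coyk vcjik uggo
Hunk 5: at line 9 remove [vjevb,tocyg,coyk] add [ehzuc,lil,swsgt] -> 15 lines: mpt jegan ddtw lrfcu vikcl gqgxo sczzh zzw ztlkf vsz ehzuc lil swsgt vcjik uggo
Hunk 6: at line 6 remove [zzw,ztlkf,vsz] add [ims,oedum] -> 14 lines: mpt jegan ddtw lrfcu vikcl gqgxo sczzh ims oedum ehzuc lil swsgt vcjik uggo
Final line 13: vcjik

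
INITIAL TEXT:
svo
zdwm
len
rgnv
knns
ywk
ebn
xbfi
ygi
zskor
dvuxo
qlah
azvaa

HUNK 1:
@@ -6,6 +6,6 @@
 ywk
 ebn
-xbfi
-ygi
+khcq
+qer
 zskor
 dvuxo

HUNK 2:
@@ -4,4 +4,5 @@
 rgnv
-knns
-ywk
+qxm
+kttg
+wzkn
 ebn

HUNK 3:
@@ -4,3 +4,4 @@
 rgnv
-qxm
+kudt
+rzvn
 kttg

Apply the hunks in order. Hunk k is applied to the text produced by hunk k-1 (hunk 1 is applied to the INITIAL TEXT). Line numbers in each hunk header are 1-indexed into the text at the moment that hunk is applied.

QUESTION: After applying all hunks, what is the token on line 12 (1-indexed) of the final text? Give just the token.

Hunk 1: at line 6 remove [xbfi,ygi] add [khcq,qer] -> 13 lines: svo zdwm len rgnv knns ywk ebn khcq qer zskor dvuxo qlah azvaa
Hunk 2: at line 4 remove [knns,ywk] add [qxm,kttg,wzkn] -> 14 lines: svo zdwm len rgnv qxm kttg wzkn ebn khcq qer zskor dvuxo qlah azvaa
Hunk 3: at line 4 remove [qxm] add [kudt,rzvn] -> 15 lines: svo zdwm len rgnv kudt rzvn kttg wzkn ebn khcq qer zskor dvuxo qlah azvaa
Final line 12: zskor

Answer: zskor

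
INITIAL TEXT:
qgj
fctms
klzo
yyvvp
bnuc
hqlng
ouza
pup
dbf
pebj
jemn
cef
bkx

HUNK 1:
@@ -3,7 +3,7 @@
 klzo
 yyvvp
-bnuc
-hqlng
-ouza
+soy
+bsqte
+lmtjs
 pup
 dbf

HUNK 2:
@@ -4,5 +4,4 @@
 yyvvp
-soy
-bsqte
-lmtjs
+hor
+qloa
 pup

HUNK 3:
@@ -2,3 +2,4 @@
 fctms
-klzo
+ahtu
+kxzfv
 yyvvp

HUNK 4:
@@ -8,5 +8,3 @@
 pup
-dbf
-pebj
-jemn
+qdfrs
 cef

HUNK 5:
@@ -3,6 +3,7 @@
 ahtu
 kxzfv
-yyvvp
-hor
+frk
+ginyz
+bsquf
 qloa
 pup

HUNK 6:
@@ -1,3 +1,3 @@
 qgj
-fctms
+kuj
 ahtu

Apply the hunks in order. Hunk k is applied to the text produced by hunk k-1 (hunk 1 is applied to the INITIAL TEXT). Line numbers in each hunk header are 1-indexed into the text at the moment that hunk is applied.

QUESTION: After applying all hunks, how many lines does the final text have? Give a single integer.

Hunk 1: at line 3 remove [bnuc,hqlng,ouza] add [soy,bsqte,lmtjs] -> 13 lines: qgj fctms klzo yyvvp soy bsqte lmtjs pup dbf pebj jemn cef bkx
Hunk 2: at line 4 remove [soy,bsqte,lmtjs] add [hor,qloa] -> 12 lines: qgj fctms klzo yyvvp hor qloa pup dbf pebj jemn cef bkx
Hunk 3: at line 2 remove [klzo] add [ahtu,kxzfv] -> 13 lines: qgj fctms ahtu kxzfv yyvvp hor qloa pup dbf pebj jemn cef bkx
Hunk 4: at line 8 remove [dbf,pebj,jemn] add [qdfrs] -> 11 lines: qgj fctms ahtu kxzfv yyvvp hor qloa pup qdfrs cef bkx
Hunk 5: at line 3 remove [yyvvp,hor] add [frk,ginyz,bsquf] -> 12 lines: qgj fctms ahtu kxzfv frk ginyz bsquf qloa pup qdfrs cef bkx
Hunk 6: at line 1 remove [fctms] add [kuj] -> 12 lines: qgj kuj ahtu kxzfv frk ginyz bsquf qloa pup qdfrs cef bkx
Final line count: 12

Answer: 12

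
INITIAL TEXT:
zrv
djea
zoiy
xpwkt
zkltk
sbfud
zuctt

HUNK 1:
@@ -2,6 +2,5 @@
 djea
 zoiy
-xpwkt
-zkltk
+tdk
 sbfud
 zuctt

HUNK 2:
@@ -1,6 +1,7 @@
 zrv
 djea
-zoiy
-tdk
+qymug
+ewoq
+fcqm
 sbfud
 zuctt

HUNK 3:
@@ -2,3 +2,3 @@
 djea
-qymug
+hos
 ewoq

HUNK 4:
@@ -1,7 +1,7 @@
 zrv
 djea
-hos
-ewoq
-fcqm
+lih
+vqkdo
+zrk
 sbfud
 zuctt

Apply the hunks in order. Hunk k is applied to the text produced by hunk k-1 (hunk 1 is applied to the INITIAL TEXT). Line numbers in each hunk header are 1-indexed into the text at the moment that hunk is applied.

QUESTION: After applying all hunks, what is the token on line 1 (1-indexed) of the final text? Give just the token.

Answer: zrv

Derivation:
Hunk 1: at line 2 remove [xpwkt,zkltk] add [tdk] -> 6 lines: zrv djea zoiy tdk sbfud zuctt
Hunk 2: at line 1 remove [zoiy,tdk] add [qymug,ewoq,fcqm] -> 7 lines: zrv djea qymug ewoq fcqm sbfud zuctt
Hunk 3: at line 2 remove [qymug] add [hos] -> 7 lines: zrv djea hos ewoq fcqm sbfud zuctt
Hunk 4: at line 1 remove [hos,ewoq,fcqm] add [lih,vqkdo,zrk] -> 7 lines: zrv djea lih vqkdo zrk sbfud zuctt
Final line 1: zrv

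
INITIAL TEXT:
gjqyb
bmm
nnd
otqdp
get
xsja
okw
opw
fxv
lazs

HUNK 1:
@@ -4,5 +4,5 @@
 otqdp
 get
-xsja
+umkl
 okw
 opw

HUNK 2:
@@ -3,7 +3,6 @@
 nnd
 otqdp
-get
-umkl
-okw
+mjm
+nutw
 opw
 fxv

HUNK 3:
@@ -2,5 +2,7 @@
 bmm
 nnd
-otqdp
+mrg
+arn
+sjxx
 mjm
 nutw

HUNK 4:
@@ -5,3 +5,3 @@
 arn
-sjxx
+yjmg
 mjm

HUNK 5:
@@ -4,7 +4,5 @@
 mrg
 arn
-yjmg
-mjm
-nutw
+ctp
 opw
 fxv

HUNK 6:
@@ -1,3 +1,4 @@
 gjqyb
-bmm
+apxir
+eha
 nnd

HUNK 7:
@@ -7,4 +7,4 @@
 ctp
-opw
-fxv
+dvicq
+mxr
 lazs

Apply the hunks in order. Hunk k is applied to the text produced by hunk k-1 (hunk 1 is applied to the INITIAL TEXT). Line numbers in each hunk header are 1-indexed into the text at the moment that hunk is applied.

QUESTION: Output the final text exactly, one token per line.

Hunk 1: at line 4 remove [xsja] add [umkl] -> 10 lines: gjqyb bmm nnd otqdp get umkl okw opw fxv lazs
Hunk 2: at line 3 remove [get,umkl,okw] add [mjm,nutw] -> 9 lines: gjqyb bmm nnd otqdp mjm nutw opw fxv lazs
Hunk 3: at line 2 remove [otqdp] add [mrg,arn,sjxx] -> 11 lines: gjqyb bmm nnd mrg arn sjxx mjm nutw opw fxv lazs
Hunk 4: at line 5 remove [sjxx] add [yjmg] -> 11 lines: gjqyb bmm nnd mrg arn yjmg mjm nutw opw fxv lazs
Hunk 5: at line 4 remove [yjmg,mjm,nutw] add [ctp] -> 9 lines: gjqyb bmm nnd mrg arn ctp opw fxv lazs
Hunk 6: at line 1 remove [bmm] add [apxir,eha] -> 10 lines: gjqyb apxir eha nnd mrg arn ctp opw fxv lazs
Hunk 7: at line 7 remove [opw,fxv] add [dvicq,mxr] -> 10 lines: gjqyb apxir eha nnd mrg arn ctp dvicq mxr lazs

Answer: gjqyb
apxir
eha
nnd
mrg
arn
ctp
dvicq
mxr
lazs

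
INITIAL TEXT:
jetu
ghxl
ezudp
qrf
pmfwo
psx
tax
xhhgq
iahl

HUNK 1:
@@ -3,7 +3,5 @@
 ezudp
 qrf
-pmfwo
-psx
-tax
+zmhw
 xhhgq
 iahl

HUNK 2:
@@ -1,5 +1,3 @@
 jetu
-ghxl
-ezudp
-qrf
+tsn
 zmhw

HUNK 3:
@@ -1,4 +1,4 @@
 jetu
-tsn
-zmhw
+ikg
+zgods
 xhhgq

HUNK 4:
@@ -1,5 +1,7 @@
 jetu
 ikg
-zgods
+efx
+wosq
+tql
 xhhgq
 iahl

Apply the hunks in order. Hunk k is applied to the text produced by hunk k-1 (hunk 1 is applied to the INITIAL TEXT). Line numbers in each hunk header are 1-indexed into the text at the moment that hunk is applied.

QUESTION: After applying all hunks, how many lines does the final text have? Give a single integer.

Hunk 1: at line 3 remove [pmfwo,psx,tax] add [zmhw] -> 7 lines: jetu ghxl ezudp qrf zmhw xhhgq iahl
Hunk 2: at line 1 remove [ghxl,ezudp,qrf] add [tsn] -> 5 lines: jetu tsn zmhw xhhgq iahl
Hunk 3: at line 1 remove [tsn,zmhw] add [ikg,zgods] -> 5 lines: jetu ikg zgods xhhgq iahl
Hunk 4: at line 1 remove [zgods] add [efx,wosq,tql] -> 7 lines: jetu ikg efx wosq tql xhhgq iahl
Final line count: 7

Answer: 7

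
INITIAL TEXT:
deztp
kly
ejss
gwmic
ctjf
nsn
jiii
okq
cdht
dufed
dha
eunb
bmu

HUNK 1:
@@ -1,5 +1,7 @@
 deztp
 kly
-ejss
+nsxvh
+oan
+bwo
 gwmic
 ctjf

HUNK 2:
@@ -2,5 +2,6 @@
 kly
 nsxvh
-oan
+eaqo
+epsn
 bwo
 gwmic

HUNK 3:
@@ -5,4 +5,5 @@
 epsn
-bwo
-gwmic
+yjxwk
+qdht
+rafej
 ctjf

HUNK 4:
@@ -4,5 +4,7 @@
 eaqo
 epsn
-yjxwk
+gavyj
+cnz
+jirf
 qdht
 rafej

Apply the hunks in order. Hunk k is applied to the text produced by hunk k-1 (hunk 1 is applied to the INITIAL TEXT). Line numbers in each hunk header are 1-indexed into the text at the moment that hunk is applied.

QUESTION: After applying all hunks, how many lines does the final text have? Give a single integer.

Hunk 1: at line 1 remove [ejss] add [nsxvh,oan,bwo] -> 15 lines: deztp kly nsxvh oan bwo gwmic ctjf nsn jiii okq cdht dufed dha eunb bmu
Hunk 2: at line 2 remove [oan] add [eaqo,epsn] -> 16 lines: deztp kly nsxvh eaqo epsn bwo gwmic ctjf nsn jiii okq cdht dufed dha eunb bmu
Hunk 3: at line 5 remove [bwo,gwmic] add [yjxwk,qdht,rafej] -> 17 lines: deztp kly nsxvh eaqo epsn yjxwk qdht rafej ctjf nsn jiii okq cdht dufed dha eunb bmu
Hunk 4: at line 4 remove [yjxwk] add [gavyj,cnz,jirf] -> 19 lines: deztp kly nsxvh eaqo epsn gavyj cnz jirf qdht rafej ctjf nsn jiii okq cdht dufed dha eunb bmu
Final line count: 19

Answer: 19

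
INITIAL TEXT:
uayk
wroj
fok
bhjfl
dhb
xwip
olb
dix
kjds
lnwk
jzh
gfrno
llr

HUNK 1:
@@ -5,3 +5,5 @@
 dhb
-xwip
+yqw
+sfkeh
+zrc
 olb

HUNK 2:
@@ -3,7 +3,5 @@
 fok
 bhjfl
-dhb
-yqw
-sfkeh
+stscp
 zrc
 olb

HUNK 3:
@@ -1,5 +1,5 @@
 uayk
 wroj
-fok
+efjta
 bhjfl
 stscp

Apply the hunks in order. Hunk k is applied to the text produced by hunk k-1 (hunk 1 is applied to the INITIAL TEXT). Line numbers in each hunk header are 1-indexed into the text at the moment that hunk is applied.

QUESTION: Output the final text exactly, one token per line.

Answer: uayk
wroj
efjta
bhjfl
stscp
zrc
olb
dix
kjds
lnwk
jzh
gfrno
llr

Derivation:
Hunk 1: at line 5 remove [xwip] add [yqw,sfkeh,zrc] -> 15 lines: uayk wroj fok bhjfl dhb yqw sfkeh zrc olb dix kjds lnwk jzh gfrno llr
Hunk 2: at line 3 remove [dhb,yqw,sfkeh] add [stscp] -> 13 lines: uayk wroj fok bhjfl stscp zrc olb dix kjds lnwk jzh gfrno llr
Hunk 3: at line 1 remove [fok] add [efjta] -> 13 lines: uayk wroj efjta bhjfl stscp zrc olb dix kjds lnwk jzh gfrno llr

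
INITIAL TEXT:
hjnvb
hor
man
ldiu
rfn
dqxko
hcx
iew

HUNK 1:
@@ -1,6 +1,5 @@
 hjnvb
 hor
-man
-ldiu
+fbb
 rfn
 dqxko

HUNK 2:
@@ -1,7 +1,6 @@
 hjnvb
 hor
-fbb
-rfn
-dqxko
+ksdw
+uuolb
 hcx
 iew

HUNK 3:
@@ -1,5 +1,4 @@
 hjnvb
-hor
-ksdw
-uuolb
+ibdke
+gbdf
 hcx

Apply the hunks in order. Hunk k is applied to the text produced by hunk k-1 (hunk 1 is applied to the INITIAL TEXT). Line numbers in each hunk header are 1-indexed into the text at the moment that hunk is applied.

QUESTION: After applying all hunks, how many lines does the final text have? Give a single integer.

Hunk 1: at line 1 remove [man,ldiu] add [fbb] -> 7 lines: hjnvb hor fbb rfn dqxko hcx iew
Hunk 2: at line 1 remove [fbb,rfn,dqxko] add [ksdw,uuolb] -> 6 lines: hjnvb hor ksdw uuolb hcx iew
Hunk 3: at line 1 remove [hor,ksdw,uuolb] add [ibdke,gbdf] -> 5 lines: hjnvb ibdke gbdf hcx iew
Final line count: 5

Answer: 5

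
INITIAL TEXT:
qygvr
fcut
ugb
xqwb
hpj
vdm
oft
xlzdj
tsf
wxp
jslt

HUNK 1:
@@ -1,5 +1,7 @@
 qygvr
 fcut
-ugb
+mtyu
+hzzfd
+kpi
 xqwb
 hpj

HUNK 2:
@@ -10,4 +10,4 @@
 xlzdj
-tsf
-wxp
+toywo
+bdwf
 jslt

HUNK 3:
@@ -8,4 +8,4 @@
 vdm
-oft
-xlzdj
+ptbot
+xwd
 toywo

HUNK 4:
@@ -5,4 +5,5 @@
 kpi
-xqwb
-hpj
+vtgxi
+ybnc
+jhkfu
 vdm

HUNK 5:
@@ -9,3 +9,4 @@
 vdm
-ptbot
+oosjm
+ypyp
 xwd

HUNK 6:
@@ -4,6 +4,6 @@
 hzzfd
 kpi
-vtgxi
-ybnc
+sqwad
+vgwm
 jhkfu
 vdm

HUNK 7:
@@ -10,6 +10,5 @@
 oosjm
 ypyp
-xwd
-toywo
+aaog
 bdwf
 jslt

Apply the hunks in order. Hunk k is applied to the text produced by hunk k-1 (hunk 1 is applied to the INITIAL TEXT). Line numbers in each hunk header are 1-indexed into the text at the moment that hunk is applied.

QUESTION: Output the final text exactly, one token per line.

Hunk 1: at line 1 remove [ugb] add [mtyu,hzzfd,kpi] -> 13 lines: qygvr fcut mtyu hzzfd kpi xqwb hpj vdm oft xlzdj tsf wxp jslt
Hunk 2: at line 10 remove [tsf,wxp] add [toywo,bdwf] -> 13 lines: qygvr fcut mtyu hzzfd kpi xqwb hpj vdm oft xlzdj toywo bdwf jslt
Hunk 3: at line 8 remove [oft,xlzdj] add [ptbot,xwd] -> 13 lines: qygvr fcut mtyu hzzfd kpi xqwb hpj vdm ptbot xwd toywo bdwf jslt
Hunk 4: at line 5 remove [xqwb,hpj] add [vtgxi,ybnc,jhkfu] -> 14 lines: qygvr fcut mtyu hzzfd kpi vtgxi ybnc jhkfu vdm ptbot xwd toywo bdwf jslt
Hunk 5: at line 9 remove [ptbot] add [oosjm,ypyp] -> 15 lines: qygvr fcut mtyu hzzfd kpi vtgxi ybnc jhkfu vdm oosjm ypyp xwd toywo bdwf jslt
Hunk 6: at line 4 remove [vtgxi,ybnc] add [sqwad,vgwm] -> 15 lines: qygvr fcut mtyu hzzfd kpi sqwad vgwm jhkfu vdm oosjm ypyp xwd toywo bdwf jslt
Hunk 7: at line 10 remove [xwd,toywo] add [aaog] -> 14 lines: qygvr fcut mtyu hzzfd kpi sqwad vgwm jhkfu vdm oosjm ypyp aaog bdwf jslt

Answer: qygvr
fcut
mtyu
hzzfd
kpi
sqwad
vgwm
jhkfu
vdm
oosjm
ypyp
aaog
bdwf
jslt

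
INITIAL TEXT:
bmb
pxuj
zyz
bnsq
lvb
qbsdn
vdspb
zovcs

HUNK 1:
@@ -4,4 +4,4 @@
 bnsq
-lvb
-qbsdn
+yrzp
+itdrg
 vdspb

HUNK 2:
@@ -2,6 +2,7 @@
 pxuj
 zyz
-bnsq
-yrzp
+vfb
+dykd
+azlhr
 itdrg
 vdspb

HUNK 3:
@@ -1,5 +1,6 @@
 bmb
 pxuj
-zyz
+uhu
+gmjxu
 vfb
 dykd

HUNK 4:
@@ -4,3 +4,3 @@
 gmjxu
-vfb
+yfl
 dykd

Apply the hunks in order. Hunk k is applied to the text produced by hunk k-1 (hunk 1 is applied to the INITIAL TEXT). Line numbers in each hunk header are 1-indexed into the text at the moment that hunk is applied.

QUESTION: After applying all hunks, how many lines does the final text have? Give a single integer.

Hunk 1: at line 4 remove [lvb,qbsdn] add [yrzp,itdrg] -> 8 lines: bmb pxuj zyz bnsq yrzp itdrg vdspb zovcs
Hunk 2: at line 2 remove [bnsq,yrzp] add [vfb,dykd,azlhr] -> 9 lines: bmb pxuj zyz vfb dykd azlhr itdrg vdspb zovcs
Hunk 3: at line 1 remove [zyz] add [uhu,gmjxu] -> 10 lines: bmb pxuj uhu gmjxu vfb dykd azlhr itdrg vdspb zovcs
Hunk 4: at line 4 remove [vfb] add [yfl] -> 10 lines: bmb pxuj uhu gmjxu yfl dykd azlhr itdrg vdspb zovcs
Final line count: 10

Answer: 10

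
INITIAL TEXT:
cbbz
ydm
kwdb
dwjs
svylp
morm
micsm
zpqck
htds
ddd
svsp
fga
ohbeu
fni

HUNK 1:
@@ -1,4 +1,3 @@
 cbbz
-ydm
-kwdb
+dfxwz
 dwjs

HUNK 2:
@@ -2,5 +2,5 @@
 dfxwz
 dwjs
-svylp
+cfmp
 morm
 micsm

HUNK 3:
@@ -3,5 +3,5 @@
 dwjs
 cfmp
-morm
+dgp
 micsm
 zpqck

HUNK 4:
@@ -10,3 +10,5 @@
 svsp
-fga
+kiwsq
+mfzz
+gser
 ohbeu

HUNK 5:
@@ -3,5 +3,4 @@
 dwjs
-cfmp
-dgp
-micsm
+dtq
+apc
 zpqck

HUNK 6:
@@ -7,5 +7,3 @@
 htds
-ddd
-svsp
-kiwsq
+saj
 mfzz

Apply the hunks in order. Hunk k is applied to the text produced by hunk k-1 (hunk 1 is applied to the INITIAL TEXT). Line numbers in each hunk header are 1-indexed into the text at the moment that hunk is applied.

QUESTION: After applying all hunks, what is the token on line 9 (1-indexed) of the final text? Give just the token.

Answer: mfzz

Derivation:
Hunk 1: at line 1 remove [ydm,kwdb] add [dfxwz] -> 13 lines: cbbz dfxwz dwjs svylp morm micsm zpqck htds ddd svsp fga ohbeu fni
Hunk 2: at line 2 remove [svylp] add [cfmp] -> 13 lines: cbbz dfxwz dwjs cfmp morm micsm zpqck htds ddd svsp fga ohbeu fni
Hunk 3: at line 3 remove [morm] add [dgp] -> 13 lines: cbbz dfxwz dwjs cfmp dgp micsm zpqck htds ddd svsp fga ohbeu fni
Hunk 4: at line 10 remove [fga] add [kiwsq,mfzz,gser] -> 15 lines: cbbz dfxwz dwjs cfmp dgp micsm zpqck htds ddd svsp kiwsq mfzz gser ohbeu fni
Hunk 5: at line 3 remove [cfmp,dgp,micsm] add [dtq,apc] -> 14 lines: cbbz dfxwz dwjs dtq apc zpqck htds ddd svsp kiwsq mfzz gser ohbeu fni
Hunk 6: at line 7 remove [ddd,svsp,kiwsq] add [saj] -> 12 lines: cbbz dfxwz dwjs dtq apc zpqck htds saj mfzz gser ohbeu fni
Final line 9: mfzz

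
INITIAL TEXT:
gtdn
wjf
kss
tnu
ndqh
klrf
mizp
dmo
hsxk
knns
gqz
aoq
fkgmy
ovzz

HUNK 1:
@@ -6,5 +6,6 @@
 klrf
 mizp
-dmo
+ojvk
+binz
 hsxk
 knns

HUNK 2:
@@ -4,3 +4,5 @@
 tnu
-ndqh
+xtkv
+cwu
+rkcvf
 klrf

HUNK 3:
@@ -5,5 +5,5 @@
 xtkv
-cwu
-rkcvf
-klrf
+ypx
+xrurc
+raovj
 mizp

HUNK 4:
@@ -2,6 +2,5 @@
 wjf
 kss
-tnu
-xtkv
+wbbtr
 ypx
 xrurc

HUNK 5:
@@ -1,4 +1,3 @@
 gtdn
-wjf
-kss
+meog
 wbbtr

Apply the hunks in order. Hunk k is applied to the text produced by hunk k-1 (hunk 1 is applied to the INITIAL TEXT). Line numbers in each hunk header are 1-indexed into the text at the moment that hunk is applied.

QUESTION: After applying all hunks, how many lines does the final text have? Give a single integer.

Hunk 1: at line 6 remove [dmo] add [ojvk,binz] -> 15 lines: gtdn wjf kss tnu ndqh klrf mizp ojvk binz hsxk knns gqz aoq fkgmy ovzz
Hunk 2: at line 4 remove [ndqh] add [xtkv,cwu,rkcvf] -> 17 lines: gtdn wjf kss tnu xtkv cwu rkcvf klrf mizp ojvk binz hsxk knns gqz aoq fkgmy ovzz
Hunk 3: at line 5 remove [cwu,rkcvf,klrf] add [ypx,xrurc,raovj] -> 17 lines: gtdn wjf kss tnu xtkv ypx xrurc raovj mizp ojvk binz hsxk knns gqz aoq fkgmy ovzz
Hunk 4: at line 2 remove [tnu,xtkv] add [wbbtr] -> 16 lines: gtdn wjf kss wbbtr ypx xrurc raovj mizp ojvk binz hsxk knns gqz aoq fkgmy ovzz
Hunk 5: at line 1 remove [wjf,kss] add [meog] -> 15 lines: gtdn meog wbbtr ypx xrurc raovj mizp ojvk binz hsxk knns gqz aoq fkgmy ovzz
Final line count: 15

Answer: 15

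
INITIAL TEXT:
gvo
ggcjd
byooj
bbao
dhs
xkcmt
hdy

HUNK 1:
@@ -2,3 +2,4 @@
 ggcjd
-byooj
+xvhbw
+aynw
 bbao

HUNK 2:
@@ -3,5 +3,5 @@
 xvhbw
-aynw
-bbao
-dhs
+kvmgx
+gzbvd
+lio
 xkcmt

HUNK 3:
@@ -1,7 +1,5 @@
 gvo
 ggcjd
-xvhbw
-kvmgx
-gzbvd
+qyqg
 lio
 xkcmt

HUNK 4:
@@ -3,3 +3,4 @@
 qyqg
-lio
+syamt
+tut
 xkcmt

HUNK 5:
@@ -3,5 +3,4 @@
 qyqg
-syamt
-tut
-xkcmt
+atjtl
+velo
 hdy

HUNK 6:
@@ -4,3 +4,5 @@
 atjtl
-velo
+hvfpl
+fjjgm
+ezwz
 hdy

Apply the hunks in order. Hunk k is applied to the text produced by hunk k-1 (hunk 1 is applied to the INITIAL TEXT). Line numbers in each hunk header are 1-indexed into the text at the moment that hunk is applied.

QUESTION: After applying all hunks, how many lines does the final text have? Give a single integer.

Hunk 1: at line 2 remove [byooj] add [xvhbw,aynw] -> 8 lines: gvo ggcjd xvhbw aynw bbao dhs xkcmt hdy
Hunk 2: at line 3 remove [aynw,bbao,dhs] add [kvmgx,gzbvd,lio] -> 8 lines: gvo ggcjd xvhbw kvmgx gzbvd lio xkcmt hdy
Hunk 3: at line 1 remove [xvhbw,kvmgx,gzbvd] add [qyqg] -> 6 lines: gvo ggcjd qyqg lio xkcmt hdy
Hunk 4: at line 3 remove [lio] add [syamt,tut] -> 7 lines: gvo ggcjd qyqg syamt tut xkcmt hdy
Hunk 5: at line 3 remove [syamt,tut,xkcmt] add [atjtl,velo] -> 6 lines: gvo ggcjd qyqg atjtl velo hdy
Hunk 6: at line 4 remove [velo] add [hvfpl,fjjgm,ezwz] -> 8 lines: gvo ggcjd qyqg atjtl hvfpl fjjgm ezwz hdy
Final line count: 8

Answer: 8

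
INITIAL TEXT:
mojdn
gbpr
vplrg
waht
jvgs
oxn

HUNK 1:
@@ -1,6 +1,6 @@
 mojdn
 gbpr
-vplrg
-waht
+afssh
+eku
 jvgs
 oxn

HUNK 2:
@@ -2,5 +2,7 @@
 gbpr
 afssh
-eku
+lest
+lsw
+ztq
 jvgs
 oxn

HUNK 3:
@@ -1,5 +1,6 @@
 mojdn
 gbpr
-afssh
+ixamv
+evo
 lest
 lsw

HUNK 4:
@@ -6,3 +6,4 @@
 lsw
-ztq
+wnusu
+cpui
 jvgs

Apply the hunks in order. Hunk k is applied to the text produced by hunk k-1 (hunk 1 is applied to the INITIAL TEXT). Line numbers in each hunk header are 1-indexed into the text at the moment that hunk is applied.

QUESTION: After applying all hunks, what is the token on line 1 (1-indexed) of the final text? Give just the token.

Answer: mojdn

Derivation:
Hunk 1: at line 1 remove [vplrg,waht] add [afssh,eku] -> 6 lines: mojdn gbpr afssh eku jvgs oxn
Hunk 2: at line 2 remove [eku] add [lest,lsw,ztq] -> 8 lines: mojdn gbpr afssh lest lsw ztq jvgs oxn
Hunk 3: at line 1 remove [afssh] add [ixamv,evo] -> 9 lines: mojdn gbpr ixamv evo lest lsw ztq jvgs oxn
Hunk 4: at line 6 remove [ztq] add [wnusu,cpui] -> 10 lines: mojdn gbpr ixamv evo lest lsw wnusu cpui jvgs oxn
Final line 1: mojdn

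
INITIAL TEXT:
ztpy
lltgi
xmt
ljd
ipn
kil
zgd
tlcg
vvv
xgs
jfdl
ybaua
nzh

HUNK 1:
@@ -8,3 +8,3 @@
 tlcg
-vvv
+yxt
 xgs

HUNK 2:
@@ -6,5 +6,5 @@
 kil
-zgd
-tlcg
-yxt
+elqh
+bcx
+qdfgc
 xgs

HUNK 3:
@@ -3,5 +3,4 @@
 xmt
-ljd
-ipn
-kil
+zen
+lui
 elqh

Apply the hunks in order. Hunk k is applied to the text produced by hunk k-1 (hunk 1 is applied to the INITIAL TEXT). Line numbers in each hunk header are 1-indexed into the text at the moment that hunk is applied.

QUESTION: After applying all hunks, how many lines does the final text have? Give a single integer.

Hunk 1: at line 8 remove [vvv] add [yxt] -> 13 lines: ztpy lltgi xmt ljd ipn kil zgd tlcg yxt xgs jfdl ybaua nzh
Hunk 2: at line 6 remove [zgd,tlcg,yxt] add [elqh,bcx,qdfgc] -> 13 lines: ztpy lltgi xmt ljd ipn kil elqh bcx qdfgc xgs jfdl ybaua nzh
Hunk 3: at line 3 remove [ljd,ipn,kil] add [zen,lui] -> 12 lines: ztpy lltgi xmt zen lui elqh bcx qdfgc xgs jfdl ybaua nzh
Final line count: 12

Answer: 12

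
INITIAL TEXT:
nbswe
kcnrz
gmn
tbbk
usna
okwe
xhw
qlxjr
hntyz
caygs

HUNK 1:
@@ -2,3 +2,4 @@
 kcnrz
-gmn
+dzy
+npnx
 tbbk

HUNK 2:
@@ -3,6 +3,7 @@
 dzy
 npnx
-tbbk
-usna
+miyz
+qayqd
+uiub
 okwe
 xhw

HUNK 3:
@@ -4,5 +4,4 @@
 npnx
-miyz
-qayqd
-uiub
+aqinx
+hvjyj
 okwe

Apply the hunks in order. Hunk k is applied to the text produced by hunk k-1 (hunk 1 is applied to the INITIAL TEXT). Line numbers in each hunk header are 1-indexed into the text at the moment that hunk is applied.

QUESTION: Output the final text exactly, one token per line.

Answer: nbswe
kcnrz
dzy
npnx
aqinx
hvjyj
okwe
xhw
qlxjr
hntyz
caygs

Derivation:
Hunk 1: at line 2 remove [gmn] add [dzy,npnx] -> 11 lines: nbswe kcnrz dzy npnx tbbk usna okwe xhw qlxjr hntyz caygs
Hunk 2: at line 3 remove [tbbk,usna] add [miyz,qayqd,uiub] -> 12 lines: nbswe kcnrz dzy npnx miyz qayqd uiub okwe xhw qlxjr hntyz caygs
Hunk 3: at line 4 remove [miyz,qayqd,uiub] add [aqinx,hvjyj] -> 11 lines: nbswe kcnrz dzy npnx aqinx hvjyj okwe xhw qlxjr hntyz caygs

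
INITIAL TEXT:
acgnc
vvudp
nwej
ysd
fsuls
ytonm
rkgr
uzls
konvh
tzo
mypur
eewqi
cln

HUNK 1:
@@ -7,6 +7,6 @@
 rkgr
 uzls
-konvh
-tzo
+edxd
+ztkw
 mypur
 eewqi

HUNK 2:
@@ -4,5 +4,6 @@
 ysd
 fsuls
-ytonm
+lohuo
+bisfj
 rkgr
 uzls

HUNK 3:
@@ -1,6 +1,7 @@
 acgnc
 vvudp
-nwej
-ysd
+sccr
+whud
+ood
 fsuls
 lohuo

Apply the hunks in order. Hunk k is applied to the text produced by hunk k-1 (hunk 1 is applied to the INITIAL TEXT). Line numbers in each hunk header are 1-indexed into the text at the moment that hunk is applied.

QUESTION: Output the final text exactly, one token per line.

Hunk 1: at line 7 remove [konvh,tzo] add [edxd,ztkw] -> 13 lines: acgnc vvudp nwej ysd fsuls ytonm rkgr uzls edxd ztkw mypur eewqi cln
Hunk 2: at line 4 remove [ytonm] add [lohuo,bisfj] -> 14 lines: acgnc vvudp nwej ysd fsuls lohuo bisfj rkgr uzls edxd ztkw mypur eewqi cln
Hunk 3: at line 1 remove [nwej,ysd] add [sccr,whud,ood] -> 15 lines: acgnc vvudp sccr whud ood fsuls lohuo bisfj rkgr uzls edxd ztkw mypur eewqi cln

Answer: acgnc
vvudp
sccr
whud
ood
fsuls
lohuo
bisfj
rkgr
uzls
edxd
ztkw
mypur
eewqi
cln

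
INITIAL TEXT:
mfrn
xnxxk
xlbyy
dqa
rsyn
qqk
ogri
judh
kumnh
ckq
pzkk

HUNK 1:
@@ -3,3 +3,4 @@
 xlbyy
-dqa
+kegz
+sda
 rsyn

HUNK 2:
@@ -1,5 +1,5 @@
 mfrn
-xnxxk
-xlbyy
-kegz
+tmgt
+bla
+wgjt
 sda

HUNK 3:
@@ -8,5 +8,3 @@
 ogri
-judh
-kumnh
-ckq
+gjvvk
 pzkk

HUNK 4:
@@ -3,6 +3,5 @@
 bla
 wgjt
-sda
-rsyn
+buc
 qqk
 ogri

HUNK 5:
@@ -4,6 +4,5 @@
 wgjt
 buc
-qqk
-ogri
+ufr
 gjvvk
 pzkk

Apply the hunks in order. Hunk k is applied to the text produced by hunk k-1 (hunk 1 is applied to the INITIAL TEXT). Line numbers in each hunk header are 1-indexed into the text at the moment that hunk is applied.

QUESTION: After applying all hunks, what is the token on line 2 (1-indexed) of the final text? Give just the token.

Hunk 1: at line 3 remove [dqa] add [kegz,sda] -> 12 lines: mfrn xnxxk xlbyy kegz sda rsyn qqk ogri judh kumnh ckq pzkk
Hunk 2: at line 1 remove [xnxxk,xlbyy,kegz] add [tmgt,bla,wgjt] -> 12 lines: mfrn tmgt bla wgjt sda rsyn qqk ogri judh kumnh ckq pzkk
Hunk 3: at line 8 remove [judh,kumnh,ckq] add [gjvvk] -> 10 lines: mfrn tmgt bla wgjt sda rsyn qqk ogri gjvvk pzkk
Hunk 4: at line 3 remove [sda,rsyn] add [buc] -> 9 lines: mfrn tmgt bla wgjt buc qqk ogri gjvvk pzkk
Hunk 5: at line 4 remove [qqk,ogri] add [ufr] -> 8 lines: mfrn tmgt bla wgjt buc ufr gjvvk pzkk
Final line 2: tmgt

Answer: tmgt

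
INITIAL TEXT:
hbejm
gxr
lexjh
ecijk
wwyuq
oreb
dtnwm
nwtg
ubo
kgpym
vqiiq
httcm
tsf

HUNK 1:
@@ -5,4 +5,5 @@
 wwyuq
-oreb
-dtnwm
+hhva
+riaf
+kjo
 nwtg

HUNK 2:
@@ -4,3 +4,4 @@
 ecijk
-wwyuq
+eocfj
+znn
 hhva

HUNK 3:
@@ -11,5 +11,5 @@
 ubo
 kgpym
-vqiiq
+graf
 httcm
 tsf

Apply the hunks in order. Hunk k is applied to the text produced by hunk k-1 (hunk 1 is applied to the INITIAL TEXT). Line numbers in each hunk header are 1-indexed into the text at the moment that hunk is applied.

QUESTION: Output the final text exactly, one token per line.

Hunk 1: at line 5 remove [oreb,dtnwm] add [hhva,riaf,kjo] -> 14 lines: hbejm gxr lexjh ecijk wwyuq hhva riaf kjo nwtg ubo kgpym vqiiq httcm tsf
Hunk 2: at line 4 remove [wwyuq] add [eocfj,znn] -> 15 lines: hbejm gxr lexjh ecijk eocfj znn hhva riaf kjo nwtg ubo kgpym vqiiq httcm tsf
Hunk 3: at line 11 remove [vqiiq] add [graf] -> 15 lines: hbejm gxr lexjh ecijk eocfj znn hhva riaf kjo nwtg ubo kgpym graf httcm tsf

Answer: hbejm
gxr
lexjh
ecijk
eocfj
znn
hhva
riaf
kjo
nwtg
ubo
kgpym
graf
httcm
tsf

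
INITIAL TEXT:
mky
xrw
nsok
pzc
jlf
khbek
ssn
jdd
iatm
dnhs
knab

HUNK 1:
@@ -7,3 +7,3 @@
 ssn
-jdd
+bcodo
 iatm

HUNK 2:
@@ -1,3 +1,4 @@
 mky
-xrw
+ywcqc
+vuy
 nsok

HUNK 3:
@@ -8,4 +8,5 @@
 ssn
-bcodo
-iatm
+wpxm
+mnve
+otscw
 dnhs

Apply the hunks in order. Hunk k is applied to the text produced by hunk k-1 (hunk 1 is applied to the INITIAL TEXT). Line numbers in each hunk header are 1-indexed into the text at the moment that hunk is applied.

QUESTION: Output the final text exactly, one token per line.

Hunk 1: at line 7 remove [jdd] add [bcodo] -> 11 lines: mky xrw nsok pzc jlf khbek ssn bcodo iatm dnhs knab
Hunk 2: at line 1 remove [xrw] add [ywcqc,vuy] -> 12 lines: mky ywcqc vuy nsok pzc jlf khbek ssn bcodo iatm dnhs knab
Hunk 3: at line 8 remove [bcodo,iatm] add [wpxm,mnve,otscw] -> 13 lines: mky ywcqc vuy nsok pzc jlf khbek ssn wpxm mnve otscw dnhs knab

Answer: mky
ywcqc
vuy
nsok
pzc
jlf
khbek
ssn
wpxm
mnve
otscw
dnhs
knab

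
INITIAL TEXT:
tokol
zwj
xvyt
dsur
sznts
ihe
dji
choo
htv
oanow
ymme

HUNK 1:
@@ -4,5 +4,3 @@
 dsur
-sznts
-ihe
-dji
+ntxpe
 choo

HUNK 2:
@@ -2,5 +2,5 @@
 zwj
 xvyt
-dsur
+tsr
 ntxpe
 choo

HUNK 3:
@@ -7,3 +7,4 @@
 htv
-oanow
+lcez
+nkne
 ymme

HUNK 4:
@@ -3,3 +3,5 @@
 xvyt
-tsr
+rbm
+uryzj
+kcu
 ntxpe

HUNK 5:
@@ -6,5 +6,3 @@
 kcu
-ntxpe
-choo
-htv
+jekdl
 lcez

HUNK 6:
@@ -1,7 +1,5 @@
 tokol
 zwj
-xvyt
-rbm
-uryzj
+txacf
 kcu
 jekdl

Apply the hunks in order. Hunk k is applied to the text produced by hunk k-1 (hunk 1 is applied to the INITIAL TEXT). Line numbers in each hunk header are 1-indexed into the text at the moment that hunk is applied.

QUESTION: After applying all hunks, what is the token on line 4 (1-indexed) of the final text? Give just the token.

Hunk 1: at line 4 remove [sznts,ihe,dji] add [ntxpe] -> 9 lines: tokol zwj xvyt dsur ntxpe choo htv oanow ymme
Hunk 2: at line 2 remove [dsur] add [tsr] -> 9 lines: tokol zwj xvyt tsr ntxpe choo htv oanow ymme
Hunk 3: at line 7 remove [oanow] add [lcez,nkne] -> 10 lines: tokol zwj xvyt tsr ntxpe choo htv lcez nkne ymme
Hunk 4: at line 3 remove [tsr] add [rbm,uryzj,kcu] -> 12 lines: tokol zwj xvyt rbm uryzj kcu ntxpe choo htv lcez nkne ymme
Hunk 5: at line 6 remove [ntxpe,choo,htv] add [jekdl] -> 10 lines: tokol zwj xvyt rbm uryzj kcu jekdl lcez nkne ymme
Hunk 6: at line 1 remove [xvyt,rbm,uryzj] add [txacf] -> 8 lines: tokol zwj txacf kcu jekdl lcez nkne ymme
Final line 4: kcu

Answer: kcu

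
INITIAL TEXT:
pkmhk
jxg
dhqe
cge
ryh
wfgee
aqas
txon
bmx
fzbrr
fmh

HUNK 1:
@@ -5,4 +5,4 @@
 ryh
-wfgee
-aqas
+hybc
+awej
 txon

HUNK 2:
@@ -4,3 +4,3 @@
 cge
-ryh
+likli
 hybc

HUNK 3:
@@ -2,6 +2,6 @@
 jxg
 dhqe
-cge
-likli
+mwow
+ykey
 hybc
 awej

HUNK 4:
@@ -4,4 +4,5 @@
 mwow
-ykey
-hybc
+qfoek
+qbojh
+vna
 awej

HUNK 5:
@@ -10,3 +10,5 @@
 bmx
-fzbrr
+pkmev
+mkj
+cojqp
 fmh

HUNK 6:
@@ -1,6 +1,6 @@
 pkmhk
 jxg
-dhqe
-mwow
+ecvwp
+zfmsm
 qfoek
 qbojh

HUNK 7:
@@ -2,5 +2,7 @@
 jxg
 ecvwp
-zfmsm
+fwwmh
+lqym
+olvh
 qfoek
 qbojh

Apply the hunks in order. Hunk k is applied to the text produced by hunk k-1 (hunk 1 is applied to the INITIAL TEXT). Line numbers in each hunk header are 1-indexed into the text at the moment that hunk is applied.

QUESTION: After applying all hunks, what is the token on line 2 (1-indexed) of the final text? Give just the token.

Answer: jxg

Derivation:
Hunk 1: at line 5 remove [wfgee,aqas] add [hybc,awej] -> 11 lines: pkmhk jxg dhqe cge ryh hybc awej txon bmx fzbrr fmh
Hunk 2: at line 4 remove [ryh] add [likli] -> 11 lines: pkmhk jxg dhqe cge likli hybc awej txon bmx fzbrr fmh
Hunk 3: at line 2 remove [cge,likli] add [mwow,ykey] -> 11 lines: pkmhk jxg dhqe mwow ykey hybc awej txon bmx fzbrr fmh
Hunk 4: at line 4 remove [ykey,hybc] add [qfoek,qbojh,vna] -> 12 lines: pkmhk jxg dhqe mwow qfoek qbojh vna awej txon bmx fzbrr fmh
Hunk 5: at line 10 remove [fzbrr] add [pkmev,mkj,cojqp] -> 14 lines: pkmhk jxg dhqe mwow qfoek qbojh vna awej txon bmx pkmev mkj cojqp fmh
Hunk 6: at line 1 remove [dhqe,mwow] add [ecvwp,zfmsm] -> 14 lines: pkmhk jxg ecvwp zfmsm qfoek qbojh vna awej txon bmx pkmev mkj cojqp fmh
Hunk 7: at line 2 remove [zfmsm] add [fwwmh,lqym,olvh] -> 16 lines: pkmhk jxg ecvwp fwwmh lqym olvh qfoek qbojh vna awej txon bmx pkmev mkj cojqp fmh
Final line 2: jxg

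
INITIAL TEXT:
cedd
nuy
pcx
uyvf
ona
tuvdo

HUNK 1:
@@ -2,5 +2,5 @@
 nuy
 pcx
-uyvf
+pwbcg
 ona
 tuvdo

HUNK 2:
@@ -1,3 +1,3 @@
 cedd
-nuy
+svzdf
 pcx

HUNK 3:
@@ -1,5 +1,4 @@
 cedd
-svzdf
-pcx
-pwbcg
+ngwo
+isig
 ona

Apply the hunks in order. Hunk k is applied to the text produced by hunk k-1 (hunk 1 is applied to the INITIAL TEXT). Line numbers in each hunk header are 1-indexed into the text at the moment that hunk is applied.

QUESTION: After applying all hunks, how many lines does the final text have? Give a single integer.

Hunk 1: at line 2 remove [uyvf] add [pwbcg] -> 6 lines: cedd nuy pcx pwbcg ona tuvdo
Hunk 2: at line 1 remove [nuy] add [svzdf] -> 6 lines: cedd svzdf pcx pwbcg ona tuvdo
Hunk 3: at line 1 remove [svzdf,pcx,pwbcg] add [ngwo,isig] -> 5 lines: cedd ngwo isig ona tuvdo
Final line count: 5

Answer: 5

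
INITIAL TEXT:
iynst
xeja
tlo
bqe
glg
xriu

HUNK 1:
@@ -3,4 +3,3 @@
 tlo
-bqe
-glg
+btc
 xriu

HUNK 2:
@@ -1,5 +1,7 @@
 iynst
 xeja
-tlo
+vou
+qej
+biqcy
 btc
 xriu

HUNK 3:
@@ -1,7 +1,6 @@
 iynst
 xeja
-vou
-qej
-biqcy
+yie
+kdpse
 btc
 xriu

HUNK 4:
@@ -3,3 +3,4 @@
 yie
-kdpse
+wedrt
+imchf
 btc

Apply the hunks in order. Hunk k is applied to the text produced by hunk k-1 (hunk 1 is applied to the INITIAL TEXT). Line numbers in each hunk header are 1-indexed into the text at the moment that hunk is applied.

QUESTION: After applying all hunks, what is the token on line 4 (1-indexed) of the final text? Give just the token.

Hunk 1: at line 3 remove [bqe,glg] add [btc] -> 5 lines: iynst xeja tlo btc xriu
Hunk 2: at line 1 remove [tlo] add [vou,qej,biqcy] -> 7 lines: iynst xeja vou qej biqcy btc xriu
Hunk 3: at line 1 remove [vou,qej,biqcy] add [yie,kdpse] -> 6 lines: iynst xeja yie kdpse btc xriu
Hunk 4: at line 3 remove [kdpse] add [wedrt,imchf] -> 7 lines: iynst xeja yie wedrt imchf btc xriu
Final line 4: wedrt

Answer: wedrt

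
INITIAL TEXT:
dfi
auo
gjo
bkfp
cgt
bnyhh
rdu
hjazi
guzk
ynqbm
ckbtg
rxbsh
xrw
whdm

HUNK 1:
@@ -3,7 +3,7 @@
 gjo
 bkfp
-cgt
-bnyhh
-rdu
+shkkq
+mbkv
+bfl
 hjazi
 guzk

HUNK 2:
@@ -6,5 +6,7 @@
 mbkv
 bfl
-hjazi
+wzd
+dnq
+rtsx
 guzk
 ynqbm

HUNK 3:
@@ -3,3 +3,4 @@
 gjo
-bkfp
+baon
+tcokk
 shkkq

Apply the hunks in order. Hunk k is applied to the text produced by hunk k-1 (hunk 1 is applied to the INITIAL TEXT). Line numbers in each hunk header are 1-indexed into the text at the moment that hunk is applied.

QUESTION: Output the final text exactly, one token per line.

Answer: dfi
auo
gjo
baon
tcokk
shkkq
mbkv
bfl
wzd
dnq
rtsx
guzk
ynqbm
ckbtg
rxbsh
xrw
whdm

Derivation:
Hunk 1: at line 3 remove [cgt,bnyhh,rdu] add [shkkq,mbkv,bfl] -> 14 lines: dfi auo gjo bkfp shkkq mbkv bfl hjazi guzk ynqbm ckbtg rxbsh xrw whdm
Hunk 2: at line 6 remove [hjazi] add [wzd,dnq,rtsx] -> 16 lines: dfi auo gjo bkfp shkkq mbkv bfl wzd dnq rtsx guzk ynqbm ckbtg rxbsh xrw whdm
Hunk 3: at line 3 remove [bkfp] add [baon,tcokk] -> 17 lines: dfi auo gjo baon tcokk shkkq mbkv bfl wzd dnq rtsx guzk ynqbm ckbtg rxbsh xrw whdm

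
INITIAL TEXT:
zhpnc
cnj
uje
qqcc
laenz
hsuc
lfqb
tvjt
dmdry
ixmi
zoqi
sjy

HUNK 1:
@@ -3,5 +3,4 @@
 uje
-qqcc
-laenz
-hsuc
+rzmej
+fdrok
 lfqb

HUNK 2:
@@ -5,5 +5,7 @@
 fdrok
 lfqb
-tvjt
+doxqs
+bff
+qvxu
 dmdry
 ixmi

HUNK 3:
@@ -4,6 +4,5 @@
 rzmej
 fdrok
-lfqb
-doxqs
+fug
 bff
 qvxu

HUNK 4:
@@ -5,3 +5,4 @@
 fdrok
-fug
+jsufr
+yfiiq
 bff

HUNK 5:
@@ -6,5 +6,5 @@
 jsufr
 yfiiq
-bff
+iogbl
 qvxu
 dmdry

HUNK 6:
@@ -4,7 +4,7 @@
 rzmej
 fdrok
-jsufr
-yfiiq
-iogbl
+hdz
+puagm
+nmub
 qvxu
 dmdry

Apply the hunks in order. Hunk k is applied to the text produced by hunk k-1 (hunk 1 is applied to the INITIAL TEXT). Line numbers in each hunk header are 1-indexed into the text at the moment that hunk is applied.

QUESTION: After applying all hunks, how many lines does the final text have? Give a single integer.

Answer: 13

Derivation:
Hunk 1: at line 3 remove [qqcc,laenz,hsuc] add [rzmej,fdrok] -> 11 lines: zhpnc cnj uje rzmej fdrok lfqb tvjt dmdry ixmi zoqi sjy
Hunk 2: at line 5 remove [tvjt] add [doxqs,bff,qvxu] -> 13 lines: zhpnc cnj uje rzmej fdrok lfqb doxqs bff qvxu dmdry ixmi zoqi sjy
Hunk 3: at line 4 remove [lfqb,doxqs] add [fug] -> 12 lines: zhpnc cnj uje rzmej fdrok fug bff qvxu dmdry ixmi zoqi sjy
Hunk 4: at line 5 remove [fug] add [jsufr,yfiiq] -> 13 lines: zhpnc cnj uje rzmej fdrok jsufr yfiiq bff qvxu dmdry ixmi zoqi sjy
Hunk 5: at line 6 remove [bff] add [iogbl] -> 13 lines: zhpnc cnj uje rzmej fdrok jsufr yfiiq iogbl qvxu dmdry ixmi zoqi sjy
Hunk 6: at line 4 remove [jsufr,yfiiq,iogbl] add [hdz,puagm,nmub] -> 13 lines: zhpnc cnj uje rzmej fdrok hdz puagm nmub qvxu dmdry ixmi zoqi sjy
Final line count: 13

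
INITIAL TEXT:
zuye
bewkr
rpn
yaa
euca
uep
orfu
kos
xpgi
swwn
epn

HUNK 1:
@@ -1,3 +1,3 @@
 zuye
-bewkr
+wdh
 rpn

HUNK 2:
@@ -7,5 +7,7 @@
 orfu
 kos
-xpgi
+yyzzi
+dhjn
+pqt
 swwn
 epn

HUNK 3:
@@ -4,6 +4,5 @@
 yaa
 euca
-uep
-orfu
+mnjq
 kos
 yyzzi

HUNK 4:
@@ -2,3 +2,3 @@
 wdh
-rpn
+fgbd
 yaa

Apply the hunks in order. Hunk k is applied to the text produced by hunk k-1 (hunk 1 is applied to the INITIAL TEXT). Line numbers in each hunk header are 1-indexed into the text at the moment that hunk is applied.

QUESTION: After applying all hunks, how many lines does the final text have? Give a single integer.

Hunk 1: at line 1 remove [bewkr] add [wdh] -> 11 lines: zuye wdh rpn yaa euca uep orfu kos xpgi swwn epn
Hunk 2: at line 7 remove [xpgi] add [yyzzi,dhjn,pqt] -> 13 lines: zuye wdh rpn yaa euca uep orfu kos yyzzi dhjn pqt swwn epn
Hunk 3: at line 4 remove [uep,orfu] add [mnjq] -> 12 lines: zuye wdh rpn yaa euca mnjq kos yyzzi dhjn pqt swwn epn
Hunk 4: at line 2 remove [rpn] add [fgbd] -> 12 lines: zuye wdh fgbd yaa euca mnjq kos yyzzi dhjn pqt swwn epn
Final line count: 12

Answer: 12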